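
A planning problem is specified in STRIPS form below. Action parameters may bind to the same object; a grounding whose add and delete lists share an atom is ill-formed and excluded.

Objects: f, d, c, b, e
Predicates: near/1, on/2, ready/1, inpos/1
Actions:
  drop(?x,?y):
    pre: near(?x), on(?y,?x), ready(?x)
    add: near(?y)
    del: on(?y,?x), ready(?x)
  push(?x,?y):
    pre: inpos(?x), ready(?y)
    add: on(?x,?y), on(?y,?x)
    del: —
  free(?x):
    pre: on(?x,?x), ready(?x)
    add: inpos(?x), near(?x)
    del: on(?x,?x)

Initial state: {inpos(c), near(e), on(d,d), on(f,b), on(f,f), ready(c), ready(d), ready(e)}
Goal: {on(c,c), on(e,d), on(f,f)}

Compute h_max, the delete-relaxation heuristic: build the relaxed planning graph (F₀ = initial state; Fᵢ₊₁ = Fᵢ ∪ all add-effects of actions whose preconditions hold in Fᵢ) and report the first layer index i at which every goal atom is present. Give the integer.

2

F0 = init (8 atoms)
F1 = F0 ∪ {inpos(d), near(d), on(c,c), on(c,d), on(c,e), on(d,c), on(e,c)}  (15 atoms)
F2 = F1 ∪ {near(c), on(d,e), on(e,d)}  (18 atoms)
goal ⊆ F2  ⇒  h_max = 2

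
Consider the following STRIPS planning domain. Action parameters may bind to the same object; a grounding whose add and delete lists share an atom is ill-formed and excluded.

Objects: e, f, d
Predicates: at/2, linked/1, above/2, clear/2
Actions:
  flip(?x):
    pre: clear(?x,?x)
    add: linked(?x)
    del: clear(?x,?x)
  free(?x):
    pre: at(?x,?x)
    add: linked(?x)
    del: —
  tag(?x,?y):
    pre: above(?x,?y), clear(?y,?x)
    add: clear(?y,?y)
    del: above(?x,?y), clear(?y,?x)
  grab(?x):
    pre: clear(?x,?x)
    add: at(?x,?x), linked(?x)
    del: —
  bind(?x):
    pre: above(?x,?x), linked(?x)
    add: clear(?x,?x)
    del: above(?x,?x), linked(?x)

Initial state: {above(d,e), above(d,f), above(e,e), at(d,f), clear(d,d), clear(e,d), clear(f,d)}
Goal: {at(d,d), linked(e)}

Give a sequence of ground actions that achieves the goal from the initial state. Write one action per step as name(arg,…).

1. tag(d,e)  →  {above(d,f), above(e,e), at(d,f), clear(d,d), clear(e,e), clear(f,d)}
2. flip(e)  →  {above(d,f), above(e,e), at(d,f), clear(d,d), clear(f,d), linked(e)}
3. grab(d)  →  {above(d,f), above(e,e), at(d,d), at(d,f), clear(d,d), clear(f,d), linked(d), linked(e)}

tag(d,e); flip(e); grab(d)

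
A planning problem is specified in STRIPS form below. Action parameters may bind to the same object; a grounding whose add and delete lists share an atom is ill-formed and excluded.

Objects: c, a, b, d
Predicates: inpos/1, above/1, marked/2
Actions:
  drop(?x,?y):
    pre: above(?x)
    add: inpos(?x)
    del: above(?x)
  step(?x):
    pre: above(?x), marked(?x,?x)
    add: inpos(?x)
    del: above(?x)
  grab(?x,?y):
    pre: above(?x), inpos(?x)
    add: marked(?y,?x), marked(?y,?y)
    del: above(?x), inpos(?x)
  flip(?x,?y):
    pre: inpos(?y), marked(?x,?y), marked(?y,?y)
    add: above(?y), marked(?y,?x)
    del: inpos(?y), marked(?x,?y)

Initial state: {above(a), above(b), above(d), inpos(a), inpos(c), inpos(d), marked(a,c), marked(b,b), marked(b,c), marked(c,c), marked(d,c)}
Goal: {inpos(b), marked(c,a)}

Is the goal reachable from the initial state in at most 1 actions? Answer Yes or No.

No

1. drop(b,c)  →  {above(a), above(d), inpos(a), inpos(b), inpos(c), inpos(d), marked(a,c), marked(b,b), marked(b,c), marked(c,c), marked(d,c)}
2. grab(a,c)  →  {above(d), inpos(b), inpos(c), inpos(d), marked(a,c), marked(b,b), marked(b,c), marked(c,a), marked(c,c), marked(d,c)}
optimal plan length = 2; 2 > 1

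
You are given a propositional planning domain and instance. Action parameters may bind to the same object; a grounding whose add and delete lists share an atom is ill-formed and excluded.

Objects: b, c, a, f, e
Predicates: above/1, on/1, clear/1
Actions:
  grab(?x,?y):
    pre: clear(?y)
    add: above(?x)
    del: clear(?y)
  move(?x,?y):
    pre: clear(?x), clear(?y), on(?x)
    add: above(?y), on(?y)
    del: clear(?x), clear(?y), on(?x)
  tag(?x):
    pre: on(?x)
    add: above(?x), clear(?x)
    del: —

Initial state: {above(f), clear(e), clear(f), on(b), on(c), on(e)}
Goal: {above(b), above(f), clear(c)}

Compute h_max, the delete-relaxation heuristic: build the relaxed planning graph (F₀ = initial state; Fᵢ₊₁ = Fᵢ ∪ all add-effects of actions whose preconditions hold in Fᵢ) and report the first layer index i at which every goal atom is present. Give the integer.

F0 = init (6 atoms)
F1 = F0 ∪ {above(a), above(b), above(c), above(e), clear(b), clear(c), on(f)}  (13 atoms)
goal ⊆ F1  ⇒  h_max = 1

1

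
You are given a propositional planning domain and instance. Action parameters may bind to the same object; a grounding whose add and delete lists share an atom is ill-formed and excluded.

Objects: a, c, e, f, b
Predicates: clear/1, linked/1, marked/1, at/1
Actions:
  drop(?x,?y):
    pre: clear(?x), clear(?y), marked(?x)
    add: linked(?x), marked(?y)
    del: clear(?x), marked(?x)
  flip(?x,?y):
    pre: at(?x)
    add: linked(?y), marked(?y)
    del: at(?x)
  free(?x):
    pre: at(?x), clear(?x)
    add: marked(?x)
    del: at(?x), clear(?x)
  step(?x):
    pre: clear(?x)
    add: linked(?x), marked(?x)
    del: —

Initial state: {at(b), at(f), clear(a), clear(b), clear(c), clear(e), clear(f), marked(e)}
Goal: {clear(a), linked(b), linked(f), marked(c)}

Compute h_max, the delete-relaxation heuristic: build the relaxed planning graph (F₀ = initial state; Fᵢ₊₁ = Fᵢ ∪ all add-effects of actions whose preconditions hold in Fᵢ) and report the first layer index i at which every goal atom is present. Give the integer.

F0 = init (8 atoms)
F1 = F0 ∪ {linked(a), linked(b), linked(c), linked(e), linked(f), marked(a), marked(b), marked(c), marked(f)}  (17 atoms)
goal ⊆ F1  ⇒  h_max = 1

1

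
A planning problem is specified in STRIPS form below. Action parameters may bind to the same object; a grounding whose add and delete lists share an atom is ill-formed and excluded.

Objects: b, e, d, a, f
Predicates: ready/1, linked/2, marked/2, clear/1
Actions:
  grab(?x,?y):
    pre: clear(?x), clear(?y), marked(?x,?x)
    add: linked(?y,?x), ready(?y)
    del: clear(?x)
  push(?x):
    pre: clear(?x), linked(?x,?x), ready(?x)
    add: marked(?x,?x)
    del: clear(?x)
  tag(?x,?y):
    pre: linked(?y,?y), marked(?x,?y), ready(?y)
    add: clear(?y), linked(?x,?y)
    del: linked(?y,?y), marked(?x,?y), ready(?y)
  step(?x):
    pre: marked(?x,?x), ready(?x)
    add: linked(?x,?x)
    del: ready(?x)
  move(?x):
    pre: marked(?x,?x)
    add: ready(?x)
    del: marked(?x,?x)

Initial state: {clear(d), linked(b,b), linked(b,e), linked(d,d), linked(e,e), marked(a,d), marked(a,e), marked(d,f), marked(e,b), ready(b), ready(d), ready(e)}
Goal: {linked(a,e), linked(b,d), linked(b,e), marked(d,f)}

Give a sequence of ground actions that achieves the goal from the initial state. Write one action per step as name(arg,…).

push(d); tag(e,b); tag(a,e); tag(a,d); grab(d,b)

1. push(d)  →  {linked(b,b), linked(b,e), linked(d,d), linked(e,e), marked(a,d), marked(a,e), marked(d,d), marked(d,f), marked(e,b), ready(b), ready(d), ready(e)}
2. tag(e,b)  →  {clear(b), linked(b,e), linked(d,d), linked(e,b), linked(e,e), marked(a,d), marked(a,e), marked(d,d), marked(d,f), ready(d), ready(e)}
3. tag(a,e)  →  {clear(b), clear(e), linked(a,e), linked(b,e), linked(d,d), linked(e,b), marked(a,d), marked(d,d), marked(d,f), ready(d)}
4. tag(a,d)  →  {clear(b), clear(d), clear(e), linked(a,d), linked(a,e), linked(b,e), linked(e,b), marked(d,d), marked(d,f)}
5. grab(d,b)  →  {clear(b), clear(e), linked(a,d), linked(a,e), linked(b,d), linked(b,e), linked(e,b), marked(d,d), marked(d,f), ready(b)}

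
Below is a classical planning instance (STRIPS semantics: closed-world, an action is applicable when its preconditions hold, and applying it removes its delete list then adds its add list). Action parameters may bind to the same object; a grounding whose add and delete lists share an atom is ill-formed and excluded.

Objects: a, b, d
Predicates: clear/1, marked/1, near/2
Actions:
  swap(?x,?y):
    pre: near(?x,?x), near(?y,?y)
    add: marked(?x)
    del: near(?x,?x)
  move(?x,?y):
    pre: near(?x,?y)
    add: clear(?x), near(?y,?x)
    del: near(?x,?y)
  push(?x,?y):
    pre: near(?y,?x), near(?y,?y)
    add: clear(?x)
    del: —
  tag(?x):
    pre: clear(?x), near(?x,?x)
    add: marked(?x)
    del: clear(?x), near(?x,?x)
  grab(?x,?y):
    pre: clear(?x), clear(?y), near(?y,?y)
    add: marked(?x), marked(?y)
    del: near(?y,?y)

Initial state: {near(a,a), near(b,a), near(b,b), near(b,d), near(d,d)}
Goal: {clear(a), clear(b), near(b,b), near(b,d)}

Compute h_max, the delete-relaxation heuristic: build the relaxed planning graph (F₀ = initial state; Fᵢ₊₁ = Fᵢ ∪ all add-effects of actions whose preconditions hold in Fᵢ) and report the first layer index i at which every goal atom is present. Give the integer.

F0 = init (5 atoms)
F1 = F0 ∪ {clear(a), clear(b), clear(d), marked(a), marked(b), marked(d), near(a,b), near(d,b)}  (13 atoms)
goal ⊆ F1  ⇒  h_max = 1

1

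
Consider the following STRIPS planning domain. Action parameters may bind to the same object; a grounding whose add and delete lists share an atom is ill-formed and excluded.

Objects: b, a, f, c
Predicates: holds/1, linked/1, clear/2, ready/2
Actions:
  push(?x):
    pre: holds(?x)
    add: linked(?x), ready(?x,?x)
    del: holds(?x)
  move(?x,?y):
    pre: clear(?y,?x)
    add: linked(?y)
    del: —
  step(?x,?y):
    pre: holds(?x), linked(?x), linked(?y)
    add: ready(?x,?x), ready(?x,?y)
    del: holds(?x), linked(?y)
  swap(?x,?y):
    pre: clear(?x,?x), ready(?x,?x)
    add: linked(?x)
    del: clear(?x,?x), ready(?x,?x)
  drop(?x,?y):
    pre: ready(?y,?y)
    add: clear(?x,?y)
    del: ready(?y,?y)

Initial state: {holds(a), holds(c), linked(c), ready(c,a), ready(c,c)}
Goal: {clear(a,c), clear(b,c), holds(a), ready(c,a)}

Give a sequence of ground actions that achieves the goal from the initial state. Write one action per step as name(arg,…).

1. drop(b,c)  →  {clear(b,c), holds(a), holds(c), linked(c), ready(c,a)}
2. push(c)  →  {clear(b,c), holds(a), linked(c), ready(c,a), ready(c,c)}
3. drop(a,c)  →  {clear(a,c), clear(b,c), holds(a), linked(c), ready(c,a)}

drop(b,c); push(c); drop(a,c)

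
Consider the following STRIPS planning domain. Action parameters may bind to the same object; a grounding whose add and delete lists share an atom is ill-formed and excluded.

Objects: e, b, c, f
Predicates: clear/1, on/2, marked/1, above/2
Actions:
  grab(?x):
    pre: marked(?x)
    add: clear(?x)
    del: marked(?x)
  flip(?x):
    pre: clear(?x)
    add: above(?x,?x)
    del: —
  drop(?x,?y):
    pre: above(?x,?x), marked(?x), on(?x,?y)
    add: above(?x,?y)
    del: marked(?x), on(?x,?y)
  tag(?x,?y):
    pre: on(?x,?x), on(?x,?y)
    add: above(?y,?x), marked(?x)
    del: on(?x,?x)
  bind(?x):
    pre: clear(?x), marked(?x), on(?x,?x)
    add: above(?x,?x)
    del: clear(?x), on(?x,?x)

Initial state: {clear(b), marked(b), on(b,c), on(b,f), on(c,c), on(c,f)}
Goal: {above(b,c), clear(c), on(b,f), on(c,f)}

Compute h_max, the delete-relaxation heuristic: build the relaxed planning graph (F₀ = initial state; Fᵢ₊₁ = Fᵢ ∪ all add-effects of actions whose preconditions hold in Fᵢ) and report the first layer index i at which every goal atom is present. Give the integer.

F0 = init (6 atoms)
F1 = F0 ∪ {above(b,b), above(c,c), above(f,c), marked(c)}  (10 atoms)
F2 = F1 ∪ {above(b,c), above(b,f), above(c,f), clear(c)}  (14 atoms)
goal ⊆ F2  ⇒  h_max = 2

2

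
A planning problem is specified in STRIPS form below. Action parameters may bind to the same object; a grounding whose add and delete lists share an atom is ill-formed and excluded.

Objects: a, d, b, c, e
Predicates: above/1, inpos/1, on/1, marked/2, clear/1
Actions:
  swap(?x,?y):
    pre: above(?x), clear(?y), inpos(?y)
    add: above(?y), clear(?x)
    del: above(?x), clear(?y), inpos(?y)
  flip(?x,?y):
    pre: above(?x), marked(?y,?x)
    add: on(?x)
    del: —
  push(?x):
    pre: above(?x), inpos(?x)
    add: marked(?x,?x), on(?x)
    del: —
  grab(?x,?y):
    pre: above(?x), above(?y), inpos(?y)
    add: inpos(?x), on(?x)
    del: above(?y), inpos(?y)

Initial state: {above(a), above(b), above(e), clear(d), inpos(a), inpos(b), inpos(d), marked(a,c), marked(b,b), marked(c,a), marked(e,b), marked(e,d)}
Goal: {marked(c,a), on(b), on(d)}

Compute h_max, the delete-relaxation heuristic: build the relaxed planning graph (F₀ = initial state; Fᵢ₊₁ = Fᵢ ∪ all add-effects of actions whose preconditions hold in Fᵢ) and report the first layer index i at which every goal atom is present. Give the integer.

F0 = init (12 atoms)
F1 = F0 ∪ {above(d), clear(a), clear(b), clear(e), inpos(e), marked(a,a), on(a), on(b), on(e)}  (21 atoms)
F2 = F1 ∪ {marked(d,d), marked(e,e), on(d)}  (24 atoms)
goal ⊆ F2  ⇒  h_max = 2

2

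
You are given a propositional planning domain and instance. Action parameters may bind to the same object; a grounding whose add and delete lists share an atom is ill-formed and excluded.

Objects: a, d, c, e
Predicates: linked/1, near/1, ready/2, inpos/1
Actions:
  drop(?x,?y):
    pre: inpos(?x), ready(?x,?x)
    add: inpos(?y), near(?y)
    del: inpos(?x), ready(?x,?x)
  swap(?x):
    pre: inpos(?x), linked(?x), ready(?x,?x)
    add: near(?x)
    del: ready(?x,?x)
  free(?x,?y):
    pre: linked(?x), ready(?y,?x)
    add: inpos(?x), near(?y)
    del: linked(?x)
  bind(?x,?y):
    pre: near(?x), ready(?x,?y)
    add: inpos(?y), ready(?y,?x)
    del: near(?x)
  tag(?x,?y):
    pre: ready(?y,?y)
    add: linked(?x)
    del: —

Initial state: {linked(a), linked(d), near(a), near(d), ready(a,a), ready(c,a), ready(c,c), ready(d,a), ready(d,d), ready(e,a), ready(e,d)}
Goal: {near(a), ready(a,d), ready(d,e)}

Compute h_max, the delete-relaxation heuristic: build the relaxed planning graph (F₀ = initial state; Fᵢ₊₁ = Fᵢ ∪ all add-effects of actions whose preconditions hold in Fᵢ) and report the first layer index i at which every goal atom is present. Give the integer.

2

F0 = init (11 atoms)
F1 = F0 ∪ {inpos(a), inpos(d), linked(c), linked(e), near(c), near(e), ready(a,d)}  (18 atoms)
F2 = F1 ∪ {inpos(c), inpos(e), ready(a,c), ready(a,e), ready(d,e)}  (23 atoms)
goal ⊆ F2  ⇒  h_max = 2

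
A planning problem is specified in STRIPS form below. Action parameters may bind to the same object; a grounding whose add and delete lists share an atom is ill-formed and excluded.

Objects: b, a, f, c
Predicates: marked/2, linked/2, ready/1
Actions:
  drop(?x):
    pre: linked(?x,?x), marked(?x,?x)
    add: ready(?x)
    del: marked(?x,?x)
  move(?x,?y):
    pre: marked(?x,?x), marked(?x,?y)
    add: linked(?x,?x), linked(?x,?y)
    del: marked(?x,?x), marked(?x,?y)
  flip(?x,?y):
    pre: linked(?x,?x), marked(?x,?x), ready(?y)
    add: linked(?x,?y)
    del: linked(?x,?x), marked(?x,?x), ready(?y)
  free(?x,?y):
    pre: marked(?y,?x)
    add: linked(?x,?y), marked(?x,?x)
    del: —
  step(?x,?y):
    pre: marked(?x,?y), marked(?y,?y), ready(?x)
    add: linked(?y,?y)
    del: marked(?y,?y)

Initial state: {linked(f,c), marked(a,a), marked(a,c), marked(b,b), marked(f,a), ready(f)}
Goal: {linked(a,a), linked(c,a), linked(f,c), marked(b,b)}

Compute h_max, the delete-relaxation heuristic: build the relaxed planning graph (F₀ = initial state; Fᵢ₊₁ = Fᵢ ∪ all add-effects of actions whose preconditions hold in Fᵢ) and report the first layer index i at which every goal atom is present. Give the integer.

1

F0 = init (6 atoms)
F1 = F0 ∪ {linked(a,a), linked(a,c), linked(a,f), linked(b,b), linked(c,a), marked(c,c)}  (12 atoms)
goal ⊆ F1  ⇒  h_max = 1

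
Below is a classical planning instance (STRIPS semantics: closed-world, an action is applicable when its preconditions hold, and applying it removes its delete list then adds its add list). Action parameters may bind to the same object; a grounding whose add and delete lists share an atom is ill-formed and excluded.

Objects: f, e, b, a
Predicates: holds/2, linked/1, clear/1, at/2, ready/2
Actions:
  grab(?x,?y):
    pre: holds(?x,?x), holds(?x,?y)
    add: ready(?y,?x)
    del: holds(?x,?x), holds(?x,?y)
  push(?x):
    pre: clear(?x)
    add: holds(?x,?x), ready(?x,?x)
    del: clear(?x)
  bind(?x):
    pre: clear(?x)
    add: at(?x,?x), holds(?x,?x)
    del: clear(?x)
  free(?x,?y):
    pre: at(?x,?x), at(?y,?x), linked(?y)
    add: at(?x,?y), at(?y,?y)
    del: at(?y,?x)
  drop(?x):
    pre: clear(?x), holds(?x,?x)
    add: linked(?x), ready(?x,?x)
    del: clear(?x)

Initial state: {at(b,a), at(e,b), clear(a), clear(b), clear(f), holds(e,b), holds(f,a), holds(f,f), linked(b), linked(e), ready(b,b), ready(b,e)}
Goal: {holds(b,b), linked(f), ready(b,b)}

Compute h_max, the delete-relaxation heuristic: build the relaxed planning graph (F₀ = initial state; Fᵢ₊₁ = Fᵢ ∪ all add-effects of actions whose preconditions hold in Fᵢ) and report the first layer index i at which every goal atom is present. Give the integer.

1

F0 = init (12 atoms)
F1 = F0 ∪ {at(a,a), at(b,b), at(f,f), holds(a,a), holds(b,b), linked(f), ready(a,a), ready(a,f), ready(f,f)}  (21 atoms)
goal ⊆ F1  ⇒  h_max = 1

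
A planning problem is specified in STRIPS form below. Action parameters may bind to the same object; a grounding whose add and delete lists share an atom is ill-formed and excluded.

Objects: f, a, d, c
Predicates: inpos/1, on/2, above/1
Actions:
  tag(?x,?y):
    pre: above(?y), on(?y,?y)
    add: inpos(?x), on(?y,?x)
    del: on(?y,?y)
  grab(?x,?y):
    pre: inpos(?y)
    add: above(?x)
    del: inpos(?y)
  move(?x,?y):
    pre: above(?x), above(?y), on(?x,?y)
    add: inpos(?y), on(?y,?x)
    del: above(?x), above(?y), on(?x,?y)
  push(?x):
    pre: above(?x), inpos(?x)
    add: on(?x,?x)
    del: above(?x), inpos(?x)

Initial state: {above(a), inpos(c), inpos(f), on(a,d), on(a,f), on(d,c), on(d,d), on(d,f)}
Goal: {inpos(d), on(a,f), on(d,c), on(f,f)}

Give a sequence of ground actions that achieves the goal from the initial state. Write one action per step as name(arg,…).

grab(f,f); grab(d,c); tag(f,d); move(a,d); push(f)

1. grab(f,f)  →  {above(a), above(f), inpos(c), on(a,d), on(a,f), on(d,c), on(d,d), on(d,f)}
2. grab(d,c)  →  {above(a), above(d), above(f), on(a,d), on(a,f), on(d,c), on(d,d), on(d,f)}
3. tag(f,d)  →  {above(a), above(d), above(f), inpos(f), on(a,d), on(a,f), on(d,c), on(d,f)}
4. move(a,d)  →  {above(f), inpos(d), inpos(f), on(a,f), on(d,a), on(d,c), on(d,f)}
5. push(f)  →  {inpos(d), on(a,f), on(d,a), on(d,c), on(d,f), on(f,f)}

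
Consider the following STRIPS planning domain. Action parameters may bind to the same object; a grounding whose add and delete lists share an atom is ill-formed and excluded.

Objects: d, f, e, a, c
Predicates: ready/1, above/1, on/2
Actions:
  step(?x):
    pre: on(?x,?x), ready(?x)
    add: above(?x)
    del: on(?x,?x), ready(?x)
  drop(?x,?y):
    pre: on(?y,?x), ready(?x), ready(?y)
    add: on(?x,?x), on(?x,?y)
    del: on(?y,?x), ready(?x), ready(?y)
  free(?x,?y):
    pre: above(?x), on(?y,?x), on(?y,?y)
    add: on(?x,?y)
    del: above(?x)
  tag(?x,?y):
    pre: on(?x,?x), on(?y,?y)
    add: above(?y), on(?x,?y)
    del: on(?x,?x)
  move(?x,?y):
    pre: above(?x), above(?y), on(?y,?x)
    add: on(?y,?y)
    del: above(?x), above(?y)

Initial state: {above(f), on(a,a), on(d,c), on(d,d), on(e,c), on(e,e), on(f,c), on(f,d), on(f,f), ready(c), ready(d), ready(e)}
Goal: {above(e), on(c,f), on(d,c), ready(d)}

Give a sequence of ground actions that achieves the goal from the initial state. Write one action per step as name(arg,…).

drop(c,e); tag(d,e); tag(c,f)

1. drop(c,e)  →  {above(f), on(a,a), on(c,c), on(c,e), on(d,c), on(d,d), on(e,e), on(f,c), on(f,d), on(f,f), ready(d)}
2. tag(d,e)  →  {above(e), above(f), on(a,a), on(c,c), on(c,e), on(d,c), on(d,e), on(e,e), on(f,c), on(f,d), on(f,f), ready(d)}
3. tag(c,f)  →  {above(e), above(f), on(a,a), on(c,e), on(c,f), on(d,c), on(d,e), on(e,e), on(f,c), on(f,d), on(f,f), ready(d)}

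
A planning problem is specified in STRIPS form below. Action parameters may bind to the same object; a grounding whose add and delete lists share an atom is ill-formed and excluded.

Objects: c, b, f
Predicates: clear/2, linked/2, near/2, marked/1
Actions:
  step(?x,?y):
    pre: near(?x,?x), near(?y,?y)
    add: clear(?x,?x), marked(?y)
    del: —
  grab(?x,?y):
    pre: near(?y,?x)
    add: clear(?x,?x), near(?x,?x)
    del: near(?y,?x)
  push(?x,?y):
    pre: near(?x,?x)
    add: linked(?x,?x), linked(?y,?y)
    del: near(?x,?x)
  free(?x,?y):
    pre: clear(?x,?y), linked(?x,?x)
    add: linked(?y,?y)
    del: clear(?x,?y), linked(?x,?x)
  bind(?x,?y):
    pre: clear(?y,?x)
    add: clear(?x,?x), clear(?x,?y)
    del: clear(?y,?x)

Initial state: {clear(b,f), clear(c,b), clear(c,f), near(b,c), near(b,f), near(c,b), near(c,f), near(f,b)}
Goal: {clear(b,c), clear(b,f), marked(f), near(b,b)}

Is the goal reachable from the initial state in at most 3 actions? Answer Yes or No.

No

1. grab(b,c)  →  {clear(b,b), clear(b,f), clear(c,b), clear(c,f), near(b,b), near(b,c), near(b,f), near(c,f), near(f,b)}
2. grab(f,c)  →  {clear(b,b), clear(b,f), clear(c,b), clear(c,f), clear(f,f), near(b,b), near(b,c), near(b,f), near(f,b), near(f,f)}
3. step(b,f)  →  {clear(b,b), clear(b,f), clear(c,b), clear(c,f), clear(f,f), marked(f), near(b,b), near(b,c), near(b,f), near(f,b), near(f,f)}
4. bind(b,c)  →  {clear(b,b), clear(b,c), clear(b,f), clear(c,f), clear(f,f), marked(f), near(b,b), near(b,c), near(b,f), near(f,b), near(f,f)}
optimal plan length = 4; 4 > 3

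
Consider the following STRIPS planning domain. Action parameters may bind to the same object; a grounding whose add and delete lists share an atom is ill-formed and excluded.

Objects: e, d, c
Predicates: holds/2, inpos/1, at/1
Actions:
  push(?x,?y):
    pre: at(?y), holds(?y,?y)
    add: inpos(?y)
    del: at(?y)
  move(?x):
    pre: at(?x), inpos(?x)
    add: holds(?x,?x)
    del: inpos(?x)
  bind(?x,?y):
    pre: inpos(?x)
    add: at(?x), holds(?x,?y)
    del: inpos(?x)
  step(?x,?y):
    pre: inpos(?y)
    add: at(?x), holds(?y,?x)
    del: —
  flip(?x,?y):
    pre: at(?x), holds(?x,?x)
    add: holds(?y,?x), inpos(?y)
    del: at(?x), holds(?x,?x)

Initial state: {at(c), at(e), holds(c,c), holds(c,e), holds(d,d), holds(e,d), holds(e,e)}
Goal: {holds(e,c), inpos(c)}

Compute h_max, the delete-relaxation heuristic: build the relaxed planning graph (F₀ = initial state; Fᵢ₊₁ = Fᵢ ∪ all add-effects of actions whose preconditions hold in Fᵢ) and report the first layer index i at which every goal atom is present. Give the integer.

1

F0 = init (7 atoms)
F1 = F0 ∪ {holds(d,c), holds(d,e), holds(e,c), inpos(c), inpos(d), inpos(e)}  (13 atoms)
goal ⊆ F1  ⇒  h_max = 1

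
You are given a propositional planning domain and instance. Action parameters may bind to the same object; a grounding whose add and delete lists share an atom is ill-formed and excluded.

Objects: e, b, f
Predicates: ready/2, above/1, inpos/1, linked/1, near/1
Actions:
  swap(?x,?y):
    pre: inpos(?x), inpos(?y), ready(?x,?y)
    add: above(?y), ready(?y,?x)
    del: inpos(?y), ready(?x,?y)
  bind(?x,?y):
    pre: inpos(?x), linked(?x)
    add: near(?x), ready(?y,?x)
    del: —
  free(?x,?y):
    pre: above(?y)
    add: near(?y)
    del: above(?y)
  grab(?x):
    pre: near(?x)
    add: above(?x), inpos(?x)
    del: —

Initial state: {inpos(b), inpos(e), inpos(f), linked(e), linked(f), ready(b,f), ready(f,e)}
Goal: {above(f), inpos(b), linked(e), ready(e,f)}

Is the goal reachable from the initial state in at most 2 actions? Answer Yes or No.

Yes

1. swap(f,e)  →  {above(e), inpos(b), inpos(f), linked(e), linked(f), ready(b,f), ready(e,f)}
2. swap(b,f)  →  {above(e), above(f), inpos(b), linked(e), linked(f), ready(e,f), ready(f,b)}
optimal plan length = 2; 2 ≤ 2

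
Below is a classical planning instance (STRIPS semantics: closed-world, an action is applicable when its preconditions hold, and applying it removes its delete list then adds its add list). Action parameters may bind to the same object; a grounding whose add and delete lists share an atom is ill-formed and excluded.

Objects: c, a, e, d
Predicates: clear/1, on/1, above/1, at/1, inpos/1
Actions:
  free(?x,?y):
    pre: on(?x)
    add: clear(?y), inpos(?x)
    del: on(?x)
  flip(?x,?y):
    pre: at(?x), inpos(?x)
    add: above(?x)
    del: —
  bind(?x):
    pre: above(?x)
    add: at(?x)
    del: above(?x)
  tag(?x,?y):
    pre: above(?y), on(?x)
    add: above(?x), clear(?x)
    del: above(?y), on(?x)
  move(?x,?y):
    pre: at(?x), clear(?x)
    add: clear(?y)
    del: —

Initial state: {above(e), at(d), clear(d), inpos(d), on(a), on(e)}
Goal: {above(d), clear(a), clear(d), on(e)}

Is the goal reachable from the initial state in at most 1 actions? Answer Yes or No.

1. free(a,a)  →  {above(e), at(d), clear(a), clear(d), inpos(a), inpos(d), on(e)}
2. flip(d,c)  →  {above(d), above(e), at(d), clear(a), clear(d), inpos(a), inpos(d), on(e)}
optimal plan length = 2; 2 > 1

No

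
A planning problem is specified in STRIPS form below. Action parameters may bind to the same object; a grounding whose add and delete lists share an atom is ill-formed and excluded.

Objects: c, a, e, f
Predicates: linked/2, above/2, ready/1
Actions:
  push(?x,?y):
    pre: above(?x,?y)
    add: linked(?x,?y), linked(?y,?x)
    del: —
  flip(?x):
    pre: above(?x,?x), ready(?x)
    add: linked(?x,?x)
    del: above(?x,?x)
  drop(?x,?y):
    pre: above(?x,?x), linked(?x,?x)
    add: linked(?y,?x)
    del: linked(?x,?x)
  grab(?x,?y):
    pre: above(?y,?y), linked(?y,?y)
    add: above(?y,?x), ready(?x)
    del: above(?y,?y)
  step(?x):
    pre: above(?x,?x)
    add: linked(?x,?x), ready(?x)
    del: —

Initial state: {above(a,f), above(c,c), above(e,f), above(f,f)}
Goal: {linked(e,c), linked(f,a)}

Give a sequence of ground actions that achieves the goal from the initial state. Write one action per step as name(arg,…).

push(c,c); push(a,f); drop(c,e)

1. push(c,c)  →  {above(a,f), above(c,c), above(e,f), above(f,f), linked(c,c)}
2. push(a,f)  →  {above(a,f), above(c,c), above(e,f), above(f,f), linked(a,f), linked(c,c), linked(f,a)}
3. drop(c,e)  →  {above(a,f), above(c,c), above(e,f), above(f,f), linked(a,f), linked(e,c), linked(f,a)}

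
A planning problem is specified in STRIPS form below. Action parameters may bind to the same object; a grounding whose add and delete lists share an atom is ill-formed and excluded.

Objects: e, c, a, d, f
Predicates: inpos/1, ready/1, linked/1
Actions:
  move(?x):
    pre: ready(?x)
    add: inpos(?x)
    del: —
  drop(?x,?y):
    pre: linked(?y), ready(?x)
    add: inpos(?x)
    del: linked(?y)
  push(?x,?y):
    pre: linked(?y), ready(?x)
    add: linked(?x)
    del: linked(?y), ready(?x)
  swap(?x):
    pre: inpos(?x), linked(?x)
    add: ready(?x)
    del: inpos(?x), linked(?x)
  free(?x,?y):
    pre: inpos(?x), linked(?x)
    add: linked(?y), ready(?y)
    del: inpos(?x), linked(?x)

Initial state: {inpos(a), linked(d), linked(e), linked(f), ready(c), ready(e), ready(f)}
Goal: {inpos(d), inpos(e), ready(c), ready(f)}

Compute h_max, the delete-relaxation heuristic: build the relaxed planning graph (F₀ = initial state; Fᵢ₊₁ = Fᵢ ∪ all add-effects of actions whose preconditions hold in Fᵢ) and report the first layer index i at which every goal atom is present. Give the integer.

3

F0 = init (7 atoms)
F1 = F0 ∪ {inpos(c), inpos(e), inpos(f), linked(c)}  (11 atoms)
F2 = F1 ∪ {linked(a), ready(a), ready(d)}  (14 atoms)
F3 = F2 ∪ {inpos(d)}  (15 atoms)
goal ⊆ F3  ⇒  h_max = 3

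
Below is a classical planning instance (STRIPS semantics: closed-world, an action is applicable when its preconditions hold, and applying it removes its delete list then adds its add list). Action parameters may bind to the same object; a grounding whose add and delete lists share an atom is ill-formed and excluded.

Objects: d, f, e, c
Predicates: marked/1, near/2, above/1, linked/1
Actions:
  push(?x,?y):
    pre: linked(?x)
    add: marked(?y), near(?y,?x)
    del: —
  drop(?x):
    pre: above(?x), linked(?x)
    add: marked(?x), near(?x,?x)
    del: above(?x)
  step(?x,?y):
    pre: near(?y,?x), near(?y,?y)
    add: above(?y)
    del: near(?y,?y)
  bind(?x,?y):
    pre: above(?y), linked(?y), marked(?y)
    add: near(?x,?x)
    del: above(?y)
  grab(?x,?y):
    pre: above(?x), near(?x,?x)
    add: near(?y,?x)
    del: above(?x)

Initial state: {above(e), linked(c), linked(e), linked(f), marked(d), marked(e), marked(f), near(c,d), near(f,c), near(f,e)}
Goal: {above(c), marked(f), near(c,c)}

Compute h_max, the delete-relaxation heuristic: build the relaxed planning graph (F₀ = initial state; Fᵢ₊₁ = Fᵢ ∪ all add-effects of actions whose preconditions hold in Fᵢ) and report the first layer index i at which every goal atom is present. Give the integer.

F0 = init (10 atoms)
F1 = F0 ∪ {marked(c), near(c,c), near(c,e), near(c,f), near(d,c), near(d,d), near(d,e), near(d,f), near(e,c), near(e,e), near(e,f), near(f,f)}  (22 atoms)
F2 = F1 ∪ {above(c), above(d), above(f)}  (25 atoms)
goal ⊆ F2  ⇒  h_max = 2

2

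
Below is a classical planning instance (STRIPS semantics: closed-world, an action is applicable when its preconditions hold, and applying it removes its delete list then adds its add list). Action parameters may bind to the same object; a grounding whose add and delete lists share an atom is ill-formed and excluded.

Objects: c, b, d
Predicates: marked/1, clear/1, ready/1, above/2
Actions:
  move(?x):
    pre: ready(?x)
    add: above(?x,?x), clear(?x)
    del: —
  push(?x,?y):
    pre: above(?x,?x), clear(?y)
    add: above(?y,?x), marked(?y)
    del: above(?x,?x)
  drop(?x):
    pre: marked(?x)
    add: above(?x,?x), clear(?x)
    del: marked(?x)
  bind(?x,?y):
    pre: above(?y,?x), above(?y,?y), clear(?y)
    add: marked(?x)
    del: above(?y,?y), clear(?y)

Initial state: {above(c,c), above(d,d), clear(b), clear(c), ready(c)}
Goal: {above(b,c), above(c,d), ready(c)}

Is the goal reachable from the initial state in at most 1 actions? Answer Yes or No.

1. push(c,b)  →  {above(b,c), above(d,d), clear(b), clear(c), marked(b), ready(c)}
2. push(d,c)  →  {above(b,c), above(c,d), clear(b), clear(c), marked(b), marked(c), ready(c)}
optimal plan length = 2; 2 > 1

No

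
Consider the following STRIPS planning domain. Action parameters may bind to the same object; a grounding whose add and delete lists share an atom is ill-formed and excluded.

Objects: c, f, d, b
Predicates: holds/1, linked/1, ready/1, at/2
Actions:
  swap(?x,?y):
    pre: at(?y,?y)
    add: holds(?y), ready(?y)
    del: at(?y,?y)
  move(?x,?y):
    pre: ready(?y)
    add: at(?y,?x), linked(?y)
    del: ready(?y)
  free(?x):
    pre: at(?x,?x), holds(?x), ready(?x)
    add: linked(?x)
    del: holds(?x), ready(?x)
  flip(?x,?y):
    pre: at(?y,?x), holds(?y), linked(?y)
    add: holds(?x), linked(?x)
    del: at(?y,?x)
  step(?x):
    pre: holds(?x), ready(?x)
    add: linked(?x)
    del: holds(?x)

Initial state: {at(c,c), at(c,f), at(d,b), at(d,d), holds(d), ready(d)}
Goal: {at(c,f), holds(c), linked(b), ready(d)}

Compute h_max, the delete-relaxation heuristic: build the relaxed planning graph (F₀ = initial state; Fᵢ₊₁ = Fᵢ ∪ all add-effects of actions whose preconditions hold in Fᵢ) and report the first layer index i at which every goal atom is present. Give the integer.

F0 = init (6 atoms)
F1 = F0 ∪ {at(d,c), at(d,f), holds(c), linked(d), ready(c)}  (11 atoms)
F2 = F1 ∪ {at(c,b), at(c,d), holds(b), holds(f), linked(b), linked(c), linked(f)}  (18 atoms)
goal ⊆ F2  ⇒  h_max = 2

2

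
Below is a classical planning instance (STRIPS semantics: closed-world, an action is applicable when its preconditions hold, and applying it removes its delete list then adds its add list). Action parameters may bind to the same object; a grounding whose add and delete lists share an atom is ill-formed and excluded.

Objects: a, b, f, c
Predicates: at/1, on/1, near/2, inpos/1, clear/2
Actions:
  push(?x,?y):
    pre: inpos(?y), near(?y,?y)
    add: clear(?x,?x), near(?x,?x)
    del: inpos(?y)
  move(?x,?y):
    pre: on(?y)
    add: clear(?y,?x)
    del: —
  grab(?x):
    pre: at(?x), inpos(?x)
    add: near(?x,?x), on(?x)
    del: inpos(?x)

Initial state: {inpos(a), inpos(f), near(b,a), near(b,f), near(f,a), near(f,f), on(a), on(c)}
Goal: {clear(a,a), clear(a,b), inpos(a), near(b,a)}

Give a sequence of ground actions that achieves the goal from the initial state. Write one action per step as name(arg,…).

push(a,f); move(b,a)

1. push(a,f)  →  {clear(a,a), inpos(a), near(a,a), near(b,a), near(b,f), near(f,a), near(f,f), on(a), on(c)}
2. move(b,a)  →  {clear(a,a), clear(a,b), inpos(a), near(a,a), near(b,a), near(b,f), near(f,a), near(f,f), on(a), on(c)}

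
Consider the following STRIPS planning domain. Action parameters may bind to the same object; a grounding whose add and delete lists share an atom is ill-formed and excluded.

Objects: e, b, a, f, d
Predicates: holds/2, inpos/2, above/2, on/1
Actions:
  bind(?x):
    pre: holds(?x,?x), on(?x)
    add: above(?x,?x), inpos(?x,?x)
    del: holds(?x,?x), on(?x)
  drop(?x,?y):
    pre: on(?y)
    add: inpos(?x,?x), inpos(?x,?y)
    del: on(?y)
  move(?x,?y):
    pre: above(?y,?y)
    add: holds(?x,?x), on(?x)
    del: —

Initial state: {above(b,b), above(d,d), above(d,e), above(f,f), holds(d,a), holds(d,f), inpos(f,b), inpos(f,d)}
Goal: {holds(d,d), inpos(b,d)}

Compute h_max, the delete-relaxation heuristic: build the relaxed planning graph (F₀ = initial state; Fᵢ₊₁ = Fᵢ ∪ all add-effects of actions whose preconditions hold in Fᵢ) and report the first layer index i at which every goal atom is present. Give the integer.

F0 = init (8 atoms)
F1 = F0 ∪ {holds(a,a), holds(b,b), holds(d,d), holds(e,e), holds(f,f), on(a), on(b), on(d), on(e), on(f)}  (18 atoms)
F2 = F1 ∪ {above(a,a), above(e,e), inpos(a,a), inpos(a,b), inpos(a,d), inpos(a,e), inpos(a,f), inpos(b,a), inpos(b,b), inpos(b,d), inpos(b,e), inpos(b,f), inpos(d,a), inpos(d,b), inpos(d,d), inpos(d,e), inpos(d,f), inpos(e,a), inpos(e,b), inpos(e,d), inpos(e,e), inpos(e,f), inpos(f,a), inpos(f,e), inpos(f,f)}  (43 atoms)
goal ⊆ F2  ⇒  h_max = 2

2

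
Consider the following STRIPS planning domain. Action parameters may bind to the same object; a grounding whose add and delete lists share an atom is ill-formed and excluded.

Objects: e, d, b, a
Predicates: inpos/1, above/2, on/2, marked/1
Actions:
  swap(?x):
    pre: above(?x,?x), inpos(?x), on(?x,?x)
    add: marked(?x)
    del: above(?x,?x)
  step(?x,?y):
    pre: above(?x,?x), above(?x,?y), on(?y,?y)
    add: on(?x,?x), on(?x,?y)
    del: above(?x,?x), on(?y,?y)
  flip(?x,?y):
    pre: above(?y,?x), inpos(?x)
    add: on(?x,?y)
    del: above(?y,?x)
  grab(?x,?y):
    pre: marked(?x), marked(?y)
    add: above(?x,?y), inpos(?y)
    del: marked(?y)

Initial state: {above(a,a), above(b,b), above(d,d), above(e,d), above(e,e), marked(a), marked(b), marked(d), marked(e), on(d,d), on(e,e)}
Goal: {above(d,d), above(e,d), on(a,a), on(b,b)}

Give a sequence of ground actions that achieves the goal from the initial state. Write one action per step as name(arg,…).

1. grab(e,b)  →  {above(a,a), above(b,b), above(d,d), above(e,b), above(e,d), above(e,e), inpos(b), marked(a), marked(d), marked(e), on(d,d), on(e,e)}
2. flip(b,b)  →  {above(a,a), above(d,d), above(e,b), above(e,d), above(e,e), inpos(b), marked(a), marked(d), marked(e), on(b,b), on(d,d), on(e,e)}
3. grab(e,a)  →  {above(a,a), above(d,d), above(e,a), above(e,b), above(e,d), above(e,e), inpos(a), inpos(b), marked(d), marked(e), on(b,b), on(d,d), on(e,e)}
4. flip(a,a)  →  {above(d,d), above(e,a), above(e,b), above(e,d), above(e,e), inpos(a), inpos(b), marked(d), marked(e), on(a,a), on(b,b), on(d,d), on(e,e)}

grab(e,b); flip(b,b); grab(e,a); flip(a,a)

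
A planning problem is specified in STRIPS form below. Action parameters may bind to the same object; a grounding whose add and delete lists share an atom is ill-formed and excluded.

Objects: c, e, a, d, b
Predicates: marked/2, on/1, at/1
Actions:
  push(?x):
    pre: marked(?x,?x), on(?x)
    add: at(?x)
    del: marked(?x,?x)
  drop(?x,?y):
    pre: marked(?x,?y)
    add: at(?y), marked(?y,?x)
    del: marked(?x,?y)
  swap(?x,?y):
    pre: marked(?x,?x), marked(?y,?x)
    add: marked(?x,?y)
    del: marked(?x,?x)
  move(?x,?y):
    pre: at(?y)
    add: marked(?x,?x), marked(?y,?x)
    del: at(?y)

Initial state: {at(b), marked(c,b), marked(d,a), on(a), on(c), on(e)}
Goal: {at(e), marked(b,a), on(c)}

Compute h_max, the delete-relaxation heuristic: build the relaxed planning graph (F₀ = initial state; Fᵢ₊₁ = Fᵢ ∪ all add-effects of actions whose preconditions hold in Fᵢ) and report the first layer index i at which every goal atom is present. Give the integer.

F0 = init (6 atoms)
F1 = F0 ∪ {at(a), marked(a,a), marked(a,d), marked(b,a), marked(b,b), marked(b,c), marked(b,d), marked(b,e), marked(c,c), marked(d,d), marked(e,e)}  (17 atoms)
F2 = F1 ∪ {at(c), at(d), at(e), marked(a,b), marked(a,c), marked(a,e), marked(d,b), marked(e,b)}  (25 atoms)
goal ⊆ F2  ⇒  h_max = 2

2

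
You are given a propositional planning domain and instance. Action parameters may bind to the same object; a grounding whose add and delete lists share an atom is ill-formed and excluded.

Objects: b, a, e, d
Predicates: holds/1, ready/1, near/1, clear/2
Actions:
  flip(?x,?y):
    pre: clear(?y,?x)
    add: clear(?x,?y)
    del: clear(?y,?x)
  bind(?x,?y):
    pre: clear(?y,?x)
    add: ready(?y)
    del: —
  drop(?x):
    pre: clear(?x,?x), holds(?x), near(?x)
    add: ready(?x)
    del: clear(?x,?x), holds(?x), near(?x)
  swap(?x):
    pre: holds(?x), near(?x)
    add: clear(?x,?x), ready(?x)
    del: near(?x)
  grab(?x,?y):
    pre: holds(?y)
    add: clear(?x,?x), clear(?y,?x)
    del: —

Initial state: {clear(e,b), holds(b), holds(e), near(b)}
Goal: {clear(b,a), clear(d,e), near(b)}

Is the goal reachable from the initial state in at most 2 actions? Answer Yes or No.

No

1. grab(a,b)  →  {clear(a,a), clear(b,a), clear(e,b), holds(b), holds(e), near(b)}
2. grab(d,e)  →  {clear(a,a), clear(b,a), clear(d,d), clear(e,b), clear(e,d), holds(b), holds(e), near(b)}
3. flip(d,e)  →  {clear(a,a), clear(b,a), clear(d,d), clear(d,e), clear(e,b), holds(b), holds(e), near(b)}
optimal plan length = 3; 3 > 2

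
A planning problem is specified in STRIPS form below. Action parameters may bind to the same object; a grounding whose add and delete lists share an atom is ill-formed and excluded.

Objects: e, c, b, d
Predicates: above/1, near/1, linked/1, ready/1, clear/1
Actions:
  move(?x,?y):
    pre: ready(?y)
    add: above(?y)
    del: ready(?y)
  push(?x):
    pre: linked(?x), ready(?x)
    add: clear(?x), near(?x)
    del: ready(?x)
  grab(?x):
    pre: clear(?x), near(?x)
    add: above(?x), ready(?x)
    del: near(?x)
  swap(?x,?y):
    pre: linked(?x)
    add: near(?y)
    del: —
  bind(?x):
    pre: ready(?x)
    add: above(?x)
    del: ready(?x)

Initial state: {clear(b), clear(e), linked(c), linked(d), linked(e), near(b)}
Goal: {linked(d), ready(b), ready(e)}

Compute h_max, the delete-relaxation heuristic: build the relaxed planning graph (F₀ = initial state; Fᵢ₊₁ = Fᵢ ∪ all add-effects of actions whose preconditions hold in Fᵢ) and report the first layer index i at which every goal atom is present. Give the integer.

2

F0 = init (6 atoms)
F1 = F0 ∪ {above(b), near(c), near(d), near(e), ready(b)}  (11 atoms)
F2 = F1 ∪ {above(e), ready(e)}  (13 atoms)
goal ⊆ F2  ⇒  h_max = 2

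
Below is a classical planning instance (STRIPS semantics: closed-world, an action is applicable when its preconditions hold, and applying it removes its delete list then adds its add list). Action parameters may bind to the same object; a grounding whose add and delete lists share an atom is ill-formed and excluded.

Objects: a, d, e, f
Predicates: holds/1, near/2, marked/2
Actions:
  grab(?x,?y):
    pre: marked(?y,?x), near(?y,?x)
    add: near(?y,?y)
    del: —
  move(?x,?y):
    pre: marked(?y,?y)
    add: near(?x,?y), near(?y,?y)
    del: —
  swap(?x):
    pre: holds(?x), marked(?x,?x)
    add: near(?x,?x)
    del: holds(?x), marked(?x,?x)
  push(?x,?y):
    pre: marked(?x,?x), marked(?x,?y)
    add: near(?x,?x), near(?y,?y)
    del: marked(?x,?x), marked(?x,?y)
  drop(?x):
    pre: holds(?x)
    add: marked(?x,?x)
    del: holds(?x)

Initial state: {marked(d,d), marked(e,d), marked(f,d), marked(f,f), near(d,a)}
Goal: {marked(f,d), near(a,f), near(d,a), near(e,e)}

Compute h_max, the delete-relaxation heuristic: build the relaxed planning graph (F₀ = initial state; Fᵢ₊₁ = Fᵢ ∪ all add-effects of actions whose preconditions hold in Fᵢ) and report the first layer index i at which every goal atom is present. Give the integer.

2

F0 = init (5 atoms)
F1 = F0 ∪ {near(a,d), near(a,f), near(d,d), near(d,f), near(e,d), near(e,f), near(f,d), near(f,f)}  (13 atoms)
F2 = F1 ∪ {near(e,e)}  (14 atoms)
goal ⊆ F2  ⇒  h_max = 2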